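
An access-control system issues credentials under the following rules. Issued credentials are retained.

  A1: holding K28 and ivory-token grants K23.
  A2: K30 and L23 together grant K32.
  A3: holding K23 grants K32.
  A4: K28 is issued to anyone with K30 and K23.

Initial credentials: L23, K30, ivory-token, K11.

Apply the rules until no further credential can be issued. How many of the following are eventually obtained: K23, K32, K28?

1

Holding K30 and L23 grants K32 (A2).
K23 would need K28 and ivory-token (A1), but K28 is never granted.
K32: reached.
K28 would need K30 and K23 (A4), but K23 is never granted.
Reached: K32 — 1 of the 3.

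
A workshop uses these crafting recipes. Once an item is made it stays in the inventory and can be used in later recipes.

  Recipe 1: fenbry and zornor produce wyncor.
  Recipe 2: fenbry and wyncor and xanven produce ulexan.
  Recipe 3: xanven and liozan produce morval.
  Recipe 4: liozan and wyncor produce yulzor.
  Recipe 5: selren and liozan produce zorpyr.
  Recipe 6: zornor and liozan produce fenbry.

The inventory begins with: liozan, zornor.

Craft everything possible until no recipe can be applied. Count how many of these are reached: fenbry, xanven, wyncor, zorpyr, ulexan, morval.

zornor and liozan → fenbry (Recipe 6).
Using Recipe 1, fenbry and zornor make wyncor.
fenbry: reached.
No rule produces xanven, and it is not given.
wyncor: reached.
zorpyr would need selren and liozan (Recipe 5), but selren is never obtained.
ulexan would need fenbry, wyncor, and xanven (Recipe 2), but xanven is never obtained.
morval would need xanven and liozan (Recipe 3), but xanven is never obtained.
Reached: fenbry and wyncor — 2 of the 6.

2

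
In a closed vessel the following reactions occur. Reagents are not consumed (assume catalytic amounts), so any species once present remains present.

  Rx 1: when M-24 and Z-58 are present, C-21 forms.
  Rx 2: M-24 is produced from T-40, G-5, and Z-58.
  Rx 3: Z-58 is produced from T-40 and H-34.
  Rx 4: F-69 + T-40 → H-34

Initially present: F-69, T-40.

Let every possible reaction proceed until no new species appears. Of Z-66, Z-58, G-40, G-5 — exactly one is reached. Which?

F-69 and T-40 present → H-34 forms (Rx 4).
T-40 and H-34 present → Z-58 forms (Rx 3).
No rule produces G-40, and it is not given. No rule produces Z-66, and it is not given. No rule produces G-5, and it is not given.

Z-58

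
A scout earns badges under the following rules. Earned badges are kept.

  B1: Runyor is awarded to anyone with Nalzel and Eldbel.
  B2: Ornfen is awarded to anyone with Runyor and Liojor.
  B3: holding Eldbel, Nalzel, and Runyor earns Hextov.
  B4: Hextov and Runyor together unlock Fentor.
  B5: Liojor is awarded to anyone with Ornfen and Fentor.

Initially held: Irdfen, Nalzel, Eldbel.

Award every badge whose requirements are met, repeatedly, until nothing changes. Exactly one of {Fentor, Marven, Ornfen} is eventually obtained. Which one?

With Nalzel and Eldbel, Runyor is earned (B1).
With Eldbel, Nalzel, and Runyor, Hextov is earned (B3).
With Hextov and Runyor, Fentor is earned (B4).
Ornfen would need Runyor and Liojor (B2), but Liojor is never earned. No rule produces Marven, and it is not given.

Fentor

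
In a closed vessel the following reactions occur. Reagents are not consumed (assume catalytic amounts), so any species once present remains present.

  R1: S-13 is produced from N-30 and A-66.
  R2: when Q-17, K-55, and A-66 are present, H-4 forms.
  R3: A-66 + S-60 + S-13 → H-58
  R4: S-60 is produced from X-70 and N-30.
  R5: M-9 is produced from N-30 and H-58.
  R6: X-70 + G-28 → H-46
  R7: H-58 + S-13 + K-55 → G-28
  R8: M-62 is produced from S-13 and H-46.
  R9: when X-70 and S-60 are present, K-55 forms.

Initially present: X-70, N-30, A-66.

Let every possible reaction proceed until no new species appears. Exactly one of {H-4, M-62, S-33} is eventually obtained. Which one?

M-62

X-70 and N-30 present → S-60 forms (R4).
N-30 and A-66 present → S-13 forms (R1).
A-66, S-60, and S-13 present → H-58 forms (R3).
X-70 and S-60 present → K-55 forms (R9).
H-58, S-13, and K-55 present → G-28 forms (R7).
X-70 and G-28 present → H-46 forms (R6).
S-13 and H-46 present → M-62 forms (R8).
H-4 would need Q-17, K-55, and A-66 (R2), but Q-17 never forms. No rule produces S-33, and it is not given.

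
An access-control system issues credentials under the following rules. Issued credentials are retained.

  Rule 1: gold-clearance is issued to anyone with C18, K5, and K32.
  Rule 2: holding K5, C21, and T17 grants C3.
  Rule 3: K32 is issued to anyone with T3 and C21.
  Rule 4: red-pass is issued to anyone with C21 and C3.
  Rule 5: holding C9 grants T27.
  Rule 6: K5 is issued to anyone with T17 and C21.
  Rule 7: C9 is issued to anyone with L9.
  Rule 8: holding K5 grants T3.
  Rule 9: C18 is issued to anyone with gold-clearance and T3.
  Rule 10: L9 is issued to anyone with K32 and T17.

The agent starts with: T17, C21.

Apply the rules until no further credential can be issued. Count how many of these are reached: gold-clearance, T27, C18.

Holding T17 and C21 grants K5 (Rule 6).
Holding K5 grants T3 (Rule 8).
Holding T3 and C21 grants K32 (Rule 3).
Holding K32 and T17 grants L9 (Rule 10).
Holding L9 grants C9 (Rule 7).
Holding C9 grants T27 (Rule 5).
gold-clearance would need C18, K5, and K32 (Rule 1), but C18 is never granted.
T27: reached.
C18 would need gold-clearance and T3 (Rule 9), but gold-clearance is never granted.
Reached: T27 — 1 of the 3.

1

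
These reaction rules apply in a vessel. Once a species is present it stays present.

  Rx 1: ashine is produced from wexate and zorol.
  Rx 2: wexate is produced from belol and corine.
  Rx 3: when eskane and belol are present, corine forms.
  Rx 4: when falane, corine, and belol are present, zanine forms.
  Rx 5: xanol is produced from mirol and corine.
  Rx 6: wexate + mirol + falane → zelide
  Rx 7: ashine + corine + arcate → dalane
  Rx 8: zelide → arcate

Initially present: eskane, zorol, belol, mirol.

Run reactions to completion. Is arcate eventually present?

arcate would need zelide (Rx 8), but zelide never forms.

No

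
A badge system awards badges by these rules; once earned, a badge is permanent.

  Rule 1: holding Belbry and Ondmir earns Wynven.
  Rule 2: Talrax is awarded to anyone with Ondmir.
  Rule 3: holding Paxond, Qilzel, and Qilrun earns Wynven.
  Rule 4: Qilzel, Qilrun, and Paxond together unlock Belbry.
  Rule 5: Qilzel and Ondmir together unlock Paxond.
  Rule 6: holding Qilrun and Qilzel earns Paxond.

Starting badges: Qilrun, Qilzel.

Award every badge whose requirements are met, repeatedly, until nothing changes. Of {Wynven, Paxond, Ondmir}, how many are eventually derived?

With Qilrun and Qilzel, Paxond is earned (Rule 6).
With Paxond, Qilzel, and Qilrun, Wynven is earned (Rule 3).
Wynven: reached.
Paxond: reached.
No rule produces Ondmir, and it is not given.
Reached: Wynven and Paxond — 2 of the 3.

2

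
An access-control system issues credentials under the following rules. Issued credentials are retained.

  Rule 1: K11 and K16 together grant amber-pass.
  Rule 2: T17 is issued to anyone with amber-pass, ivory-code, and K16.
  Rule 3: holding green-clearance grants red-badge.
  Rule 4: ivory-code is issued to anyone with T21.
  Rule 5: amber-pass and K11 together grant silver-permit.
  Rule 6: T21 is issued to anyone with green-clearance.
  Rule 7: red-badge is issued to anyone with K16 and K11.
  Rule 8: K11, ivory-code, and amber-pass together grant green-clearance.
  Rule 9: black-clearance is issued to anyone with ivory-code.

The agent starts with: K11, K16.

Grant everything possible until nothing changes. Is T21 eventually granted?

T21 would need green-clearance (Rule 6), but green-clearance is never granted.

No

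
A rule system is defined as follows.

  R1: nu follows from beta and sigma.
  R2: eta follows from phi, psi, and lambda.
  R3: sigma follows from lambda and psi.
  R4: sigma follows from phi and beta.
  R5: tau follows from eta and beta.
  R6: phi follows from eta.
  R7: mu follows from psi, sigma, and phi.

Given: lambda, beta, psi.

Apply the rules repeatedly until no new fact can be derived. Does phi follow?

No

phi would need eta (R6), but eta is never established.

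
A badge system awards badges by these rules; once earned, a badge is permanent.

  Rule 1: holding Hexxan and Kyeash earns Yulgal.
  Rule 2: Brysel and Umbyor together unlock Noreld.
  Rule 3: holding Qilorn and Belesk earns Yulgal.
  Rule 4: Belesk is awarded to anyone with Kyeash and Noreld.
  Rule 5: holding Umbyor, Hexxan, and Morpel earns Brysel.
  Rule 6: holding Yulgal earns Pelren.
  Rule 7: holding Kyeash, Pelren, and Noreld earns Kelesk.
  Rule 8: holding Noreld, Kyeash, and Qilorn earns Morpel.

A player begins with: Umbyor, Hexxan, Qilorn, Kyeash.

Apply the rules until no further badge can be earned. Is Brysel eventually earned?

No

Brysel would need Umbyor, Hexxan, and Morpel (Rule 5), but Morpel is never earned.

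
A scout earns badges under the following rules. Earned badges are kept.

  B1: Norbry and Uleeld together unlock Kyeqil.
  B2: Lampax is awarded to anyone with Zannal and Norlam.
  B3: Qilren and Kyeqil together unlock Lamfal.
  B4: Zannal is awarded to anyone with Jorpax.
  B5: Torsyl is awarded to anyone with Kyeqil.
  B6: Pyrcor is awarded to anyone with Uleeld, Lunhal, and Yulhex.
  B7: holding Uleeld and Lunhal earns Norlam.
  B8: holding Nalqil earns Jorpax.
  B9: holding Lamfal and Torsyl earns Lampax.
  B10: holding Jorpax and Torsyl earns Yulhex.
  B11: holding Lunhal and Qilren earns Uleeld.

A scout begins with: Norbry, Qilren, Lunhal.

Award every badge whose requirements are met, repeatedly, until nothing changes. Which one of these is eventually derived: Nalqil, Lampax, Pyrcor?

With Lunhal and Qilren, Uleeld is earned (B11).
With Norbry and Uleeld, Kyeqil is earned (B1).
With Qilren and Kyeqil, Lamfal is earned (B3).
With Kyeqil, Torsyl is earned (B5).
With Lamfal and Torsyl, Lampax is earned (B9).
Pyrcor would need Uleeld, Lunhal, and Yulhex (B6), but Yulhex is never earned. No rule produces Nalqil, and it is not given.

Lampax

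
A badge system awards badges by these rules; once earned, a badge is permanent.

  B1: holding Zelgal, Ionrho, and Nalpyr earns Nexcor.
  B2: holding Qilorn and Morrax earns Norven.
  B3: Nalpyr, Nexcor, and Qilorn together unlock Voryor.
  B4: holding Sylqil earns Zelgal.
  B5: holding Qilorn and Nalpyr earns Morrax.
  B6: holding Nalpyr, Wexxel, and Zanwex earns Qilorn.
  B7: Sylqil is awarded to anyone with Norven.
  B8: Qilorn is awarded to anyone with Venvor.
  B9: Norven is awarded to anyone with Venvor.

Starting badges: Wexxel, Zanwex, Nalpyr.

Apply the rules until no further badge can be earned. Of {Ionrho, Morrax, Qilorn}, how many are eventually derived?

2

With Nalpyr, Wexxel, and Zanwex, Qilorn is earned (B6).
With Qilorn and Nalpyr, Morrax is earned (B5).
No rule produces Ionrho, and it is not given.
Morrax: reached.
Qilorn: reached.
Reached: Morrax and Qilorn — 2 of the 3.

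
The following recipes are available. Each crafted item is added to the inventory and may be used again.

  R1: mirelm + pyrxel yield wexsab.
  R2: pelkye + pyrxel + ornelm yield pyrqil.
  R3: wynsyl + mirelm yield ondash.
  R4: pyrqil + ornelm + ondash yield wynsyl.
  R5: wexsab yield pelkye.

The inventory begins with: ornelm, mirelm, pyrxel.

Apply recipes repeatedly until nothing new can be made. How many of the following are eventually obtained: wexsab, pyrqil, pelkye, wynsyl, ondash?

3

mirelm + pyrxel → wexsab (R1).
Using R5, wexsab makes pelkye.
Using R2, pelkye, pyrxel, and ornelm make pyrqil.
wexsab: reached.
pyrqil: reached.
pelkye: reached.
wynsyl would need pyrqil, ornelm, and ondash (R4), but ondash is never obtained.
ondash would need wynsyl and mirelm (R3), but wynsyl is never obtained.
Reached: wexsab, pyrqil, and pelkye — 3 of the 5.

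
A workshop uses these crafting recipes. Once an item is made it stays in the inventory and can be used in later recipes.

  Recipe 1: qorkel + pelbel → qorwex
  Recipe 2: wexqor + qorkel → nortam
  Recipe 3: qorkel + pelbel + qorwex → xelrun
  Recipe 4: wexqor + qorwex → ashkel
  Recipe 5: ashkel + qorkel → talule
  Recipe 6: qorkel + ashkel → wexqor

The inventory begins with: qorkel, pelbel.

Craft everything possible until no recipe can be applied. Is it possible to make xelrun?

Yes

Using Recipe 1, qorkel and pelbel make qorwex.
qorkel + pelbel + qorwex → xelrun (Recipe 3).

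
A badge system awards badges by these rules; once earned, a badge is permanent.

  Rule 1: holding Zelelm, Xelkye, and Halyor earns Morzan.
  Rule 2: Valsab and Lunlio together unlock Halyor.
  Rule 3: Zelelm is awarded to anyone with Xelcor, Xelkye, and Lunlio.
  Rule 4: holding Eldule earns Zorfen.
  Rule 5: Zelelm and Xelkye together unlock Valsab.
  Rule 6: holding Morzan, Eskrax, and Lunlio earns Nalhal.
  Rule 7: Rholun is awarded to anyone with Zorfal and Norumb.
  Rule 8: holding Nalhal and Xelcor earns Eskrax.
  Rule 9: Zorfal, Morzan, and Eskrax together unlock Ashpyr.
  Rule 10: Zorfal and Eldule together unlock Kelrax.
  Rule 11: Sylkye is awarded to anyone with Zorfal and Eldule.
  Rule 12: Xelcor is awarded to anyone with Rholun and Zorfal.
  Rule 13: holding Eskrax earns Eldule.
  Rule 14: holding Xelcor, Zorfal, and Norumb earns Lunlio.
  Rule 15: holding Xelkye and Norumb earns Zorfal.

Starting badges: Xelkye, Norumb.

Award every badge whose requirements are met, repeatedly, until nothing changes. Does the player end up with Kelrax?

Kelrax would need Zorfal and Eldule (Rule 10), but Eldule is never earned.

No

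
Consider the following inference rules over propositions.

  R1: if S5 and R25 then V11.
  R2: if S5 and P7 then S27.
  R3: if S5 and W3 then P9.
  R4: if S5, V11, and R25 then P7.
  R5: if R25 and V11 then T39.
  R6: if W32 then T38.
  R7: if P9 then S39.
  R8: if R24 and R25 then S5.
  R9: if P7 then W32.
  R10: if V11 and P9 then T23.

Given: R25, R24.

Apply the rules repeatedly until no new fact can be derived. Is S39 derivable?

No

S39 would need P9 (R7), but P9 is never established.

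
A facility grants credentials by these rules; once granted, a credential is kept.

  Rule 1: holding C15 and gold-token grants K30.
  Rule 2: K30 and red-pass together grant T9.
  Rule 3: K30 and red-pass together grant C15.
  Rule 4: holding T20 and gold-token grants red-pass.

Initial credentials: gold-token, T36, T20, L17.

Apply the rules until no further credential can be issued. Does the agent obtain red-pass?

Holding T20 and gold-token grants red-pass (Rule 4).

Yes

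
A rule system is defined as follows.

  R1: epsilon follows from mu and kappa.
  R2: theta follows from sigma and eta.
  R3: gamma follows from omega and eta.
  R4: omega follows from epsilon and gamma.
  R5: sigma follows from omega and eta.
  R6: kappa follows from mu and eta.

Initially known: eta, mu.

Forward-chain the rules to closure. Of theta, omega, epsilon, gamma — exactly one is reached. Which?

From mu and eta, R6 gives kappa.
From mu and kappa, R1 gives epsilon.
gamma would need omega and eta (R3), but omega is never established. theta would need sigma and eta (R2), but sigma is never established. omega would need epsilon and gamma (R4), but gamma is never established.

epsilon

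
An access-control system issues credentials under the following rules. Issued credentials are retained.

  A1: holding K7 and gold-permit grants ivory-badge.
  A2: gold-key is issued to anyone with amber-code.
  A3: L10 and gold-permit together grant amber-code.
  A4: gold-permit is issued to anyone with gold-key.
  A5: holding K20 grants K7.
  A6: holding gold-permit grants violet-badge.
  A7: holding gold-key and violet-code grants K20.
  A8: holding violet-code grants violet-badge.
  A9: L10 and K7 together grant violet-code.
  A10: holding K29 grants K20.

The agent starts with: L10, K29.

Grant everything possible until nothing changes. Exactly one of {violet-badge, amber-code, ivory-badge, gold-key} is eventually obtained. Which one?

Holding K29 grants K20 (A10).
Holding K20 grants K7 (A5).
Holding L10 and K7 grants violet-code (A9).
Holding violet-code grants violet-badge (A8).
gold-key would need amber-code (A2), but amber-code is never granted. amber-code would need L10 and gold-permit (A3), but gold-permit is never granted. ivory-badge would need K7 and gold-permit (A1), but gold-permit is never granted.

violet-badge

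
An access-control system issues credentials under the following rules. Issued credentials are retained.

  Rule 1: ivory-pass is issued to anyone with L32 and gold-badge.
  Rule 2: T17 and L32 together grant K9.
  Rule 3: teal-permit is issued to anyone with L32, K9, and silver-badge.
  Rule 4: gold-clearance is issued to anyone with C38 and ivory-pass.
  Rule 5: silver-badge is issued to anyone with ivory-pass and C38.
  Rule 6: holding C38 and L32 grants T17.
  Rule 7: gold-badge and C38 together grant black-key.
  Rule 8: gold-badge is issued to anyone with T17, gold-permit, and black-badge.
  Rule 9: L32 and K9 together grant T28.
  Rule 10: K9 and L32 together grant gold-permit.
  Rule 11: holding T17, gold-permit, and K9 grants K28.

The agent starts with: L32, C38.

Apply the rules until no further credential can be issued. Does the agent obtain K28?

Holding C38 and L32 grants T17 (Rule 6).
Holding T17 and L32 grants K9 (Rule 2).
Holding K9 and L32 grants gold-permit (Rule 10).
Holding T17, gold-permit, and K9 grants K28 (Rule 11).

Yes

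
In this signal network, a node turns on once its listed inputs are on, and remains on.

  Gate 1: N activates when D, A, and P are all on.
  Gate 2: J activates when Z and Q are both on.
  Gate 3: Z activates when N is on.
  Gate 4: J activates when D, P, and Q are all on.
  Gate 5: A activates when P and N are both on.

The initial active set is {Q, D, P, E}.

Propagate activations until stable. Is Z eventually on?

Z would need N (Gate 3), but N never turns on.

No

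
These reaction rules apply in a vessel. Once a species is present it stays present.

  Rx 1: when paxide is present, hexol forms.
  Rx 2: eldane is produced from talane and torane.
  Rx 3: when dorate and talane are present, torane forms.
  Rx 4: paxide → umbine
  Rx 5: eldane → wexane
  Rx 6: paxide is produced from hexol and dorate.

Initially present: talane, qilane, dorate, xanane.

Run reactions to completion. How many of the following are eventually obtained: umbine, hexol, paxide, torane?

1

dorate and talane present → torane forms (Rx 3).
umbine would need paxide (Rx 4), but paxide never forms.
hexol would need paxide (Rx 1), but paxide never forms.
paxide would need hexol and dorate (Rx 6), but hexol never forms.
torane: reached.
Reached: torane — 1 of the 4.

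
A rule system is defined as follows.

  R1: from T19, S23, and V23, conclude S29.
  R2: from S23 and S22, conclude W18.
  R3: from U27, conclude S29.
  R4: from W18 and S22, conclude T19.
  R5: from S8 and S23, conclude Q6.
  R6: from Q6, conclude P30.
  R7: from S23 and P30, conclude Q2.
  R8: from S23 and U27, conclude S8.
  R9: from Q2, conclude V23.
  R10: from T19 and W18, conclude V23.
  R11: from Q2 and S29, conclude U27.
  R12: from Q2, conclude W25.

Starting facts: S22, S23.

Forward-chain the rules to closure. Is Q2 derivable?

Q2 would need S23 and P30 (R7), but P30 is never established.

No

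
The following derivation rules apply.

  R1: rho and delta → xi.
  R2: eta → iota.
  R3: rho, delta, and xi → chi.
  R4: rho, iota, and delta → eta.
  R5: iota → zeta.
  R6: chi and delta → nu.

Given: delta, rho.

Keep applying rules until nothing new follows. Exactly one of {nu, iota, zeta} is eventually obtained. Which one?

rho and delta hold, so xi follows (R1).
rho, delta, and xi hold, so chi follows (R3).
chi and delta hold, so nu follows (R6).
zeta would need iota (R5), but iota is never established. iota would need eta (R2), but eta is never established.

nu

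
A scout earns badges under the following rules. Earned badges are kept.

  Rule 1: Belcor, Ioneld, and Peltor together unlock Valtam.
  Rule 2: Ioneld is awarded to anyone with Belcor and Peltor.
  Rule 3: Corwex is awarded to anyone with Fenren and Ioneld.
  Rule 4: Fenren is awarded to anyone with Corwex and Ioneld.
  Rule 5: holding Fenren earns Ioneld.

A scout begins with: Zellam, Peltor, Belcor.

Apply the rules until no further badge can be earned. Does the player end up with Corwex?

Corwex would need Fenren and Ioneld (Rule 3), but Fenren is never earned.

No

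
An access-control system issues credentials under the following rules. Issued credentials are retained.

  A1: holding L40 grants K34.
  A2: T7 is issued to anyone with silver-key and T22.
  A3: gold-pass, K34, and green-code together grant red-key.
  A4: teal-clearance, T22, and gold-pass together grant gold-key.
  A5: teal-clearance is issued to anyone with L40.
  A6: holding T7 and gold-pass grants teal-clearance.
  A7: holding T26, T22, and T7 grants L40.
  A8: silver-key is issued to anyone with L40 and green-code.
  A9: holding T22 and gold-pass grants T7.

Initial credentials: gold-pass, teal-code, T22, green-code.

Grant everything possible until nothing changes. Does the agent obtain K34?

K34 would need L40 (A1), but L40 is never granted.

No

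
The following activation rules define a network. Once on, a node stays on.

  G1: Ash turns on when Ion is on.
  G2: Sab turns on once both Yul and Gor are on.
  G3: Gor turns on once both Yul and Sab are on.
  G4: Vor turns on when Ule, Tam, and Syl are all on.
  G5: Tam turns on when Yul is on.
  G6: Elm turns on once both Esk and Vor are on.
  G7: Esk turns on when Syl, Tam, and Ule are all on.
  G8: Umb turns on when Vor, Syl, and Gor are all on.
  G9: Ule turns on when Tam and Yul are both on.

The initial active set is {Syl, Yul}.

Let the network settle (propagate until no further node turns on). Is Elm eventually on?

G5: Yul on → Tam on.
G9: Tam and Yul on → Ule on.
Syl, Tam, and Ule are on, so Esk turns on (G7).
Ule, Tam, and Syl are on, so Vor turns on (G4).
Esk and Vor are on, so Elm turns on (G6).

Yes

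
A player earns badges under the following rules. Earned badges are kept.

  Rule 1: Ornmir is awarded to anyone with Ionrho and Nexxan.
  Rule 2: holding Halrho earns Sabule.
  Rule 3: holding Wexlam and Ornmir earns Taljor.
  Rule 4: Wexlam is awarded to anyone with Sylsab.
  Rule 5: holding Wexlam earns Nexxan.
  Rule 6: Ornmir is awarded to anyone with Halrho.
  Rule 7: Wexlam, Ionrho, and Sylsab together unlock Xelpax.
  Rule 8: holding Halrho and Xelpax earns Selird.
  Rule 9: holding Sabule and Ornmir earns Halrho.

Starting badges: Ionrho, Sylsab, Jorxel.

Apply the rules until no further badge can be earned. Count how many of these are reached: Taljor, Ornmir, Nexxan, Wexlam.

4

With Sylsab, Wexlam is earned (Rule 4).
With Wexlam, Nexxan is earned (Rule 5).
With Ionrho and Nexxan, Ornmir is earned (Rule 1).
With Wexlam and Ornmir, Taljor is earned (Rule 3).
Taljor: reached.
Ornmir: reached.
Nexxan: reached.
Wexlam: reached.
All 4 are reached.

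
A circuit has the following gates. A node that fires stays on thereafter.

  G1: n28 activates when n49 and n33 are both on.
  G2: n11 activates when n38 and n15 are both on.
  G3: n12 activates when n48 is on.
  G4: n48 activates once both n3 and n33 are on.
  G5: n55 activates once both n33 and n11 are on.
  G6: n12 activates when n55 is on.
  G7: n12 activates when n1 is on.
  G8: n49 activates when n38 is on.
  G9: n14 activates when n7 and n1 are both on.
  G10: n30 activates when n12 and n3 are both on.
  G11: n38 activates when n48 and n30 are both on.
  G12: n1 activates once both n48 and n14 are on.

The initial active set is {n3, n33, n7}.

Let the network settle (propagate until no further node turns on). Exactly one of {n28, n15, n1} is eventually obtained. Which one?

G4: n3 and n33 on → n48 on.
n48 is on, so n12 activates (G3).
n12 and n3 are on, so n30 activates (G10).
n48 and n30 are on, so n38 activates (G11).
n38 is on, so n49 activates (G8).
n49 and n33 are on, so n28 activates (G1).
n1 would need n48 and n14 (G12), but n14 never turns on. No rule produces n15, and it is not given.

n28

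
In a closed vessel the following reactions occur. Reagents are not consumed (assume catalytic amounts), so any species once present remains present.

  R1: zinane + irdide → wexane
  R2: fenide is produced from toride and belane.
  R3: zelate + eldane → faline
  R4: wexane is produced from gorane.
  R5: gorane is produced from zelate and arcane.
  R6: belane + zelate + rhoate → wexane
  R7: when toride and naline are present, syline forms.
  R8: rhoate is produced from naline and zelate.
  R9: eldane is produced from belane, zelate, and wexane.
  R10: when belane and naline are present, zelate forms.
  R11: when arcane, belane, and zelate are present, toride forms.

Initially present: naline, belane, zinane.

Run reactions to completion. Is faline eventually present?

Yes

belane and naline present → zelate forms (R10).
naline and zelate present → rhoate forms (R8).
belane, zelate, and rhoate present → wexane forms (R6).
belane, zelate, and wexane present → eldane forms (R9).
zelate and eldane present → faline forms (R3).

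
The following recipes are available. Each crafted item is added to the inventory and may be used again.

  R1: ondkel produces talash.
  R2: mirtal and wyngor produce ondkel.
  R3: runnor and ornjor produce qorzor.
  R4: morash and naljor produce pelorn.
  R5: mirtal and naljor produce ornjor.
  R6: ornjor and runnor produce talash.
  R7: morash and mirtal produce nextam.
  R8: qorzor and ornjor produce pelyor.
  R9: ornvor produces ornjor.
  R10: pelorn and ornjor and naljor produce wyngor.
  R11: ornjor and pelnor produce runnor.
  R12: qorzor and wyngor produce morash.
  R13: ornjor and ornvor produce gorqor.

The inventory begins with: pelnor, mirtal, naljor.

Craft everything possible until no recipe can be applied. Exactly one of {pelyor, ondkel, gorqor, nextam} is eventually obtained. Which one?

pelyor

mirtal and naljor → ornjor (R5).
ornjor and pelnor → runnor (R11).
runnor and ornjor → qorzor (R3).
qorzor and ornjor → pelyor (R8).
ondkel would need mirtal and wyngor (R2), but wyngor is never obtained. gorqor would need ornjor and ornvor (R13), but ornvor is never obtained. nextam would need morash and mirtal (R7), but morash is never obtained.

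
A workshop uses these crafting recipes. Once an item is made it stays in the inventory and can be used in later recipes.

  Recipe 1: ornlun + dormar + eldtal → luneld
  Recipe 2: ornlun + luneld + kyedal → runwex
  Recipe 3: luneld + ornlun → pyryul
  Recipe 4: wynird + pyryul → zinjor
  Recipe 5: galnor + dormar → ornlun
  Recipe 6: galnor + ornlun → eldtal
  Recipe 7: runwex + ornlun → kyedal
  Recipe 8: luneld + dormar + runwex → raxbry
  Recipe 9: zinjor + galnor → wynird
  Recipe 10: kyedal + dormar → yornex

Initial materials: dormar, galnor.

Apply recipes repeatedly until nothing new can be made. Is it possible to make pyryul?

galnor + dormar → ornlun (Recipe 5).
galnor + ornlun → eldtal (Recipe 6).
ornlun + dormar + eldtal → luneld (Recipe 1).
Using Recipe 3, luneld and ornlun make pyryul.

Yes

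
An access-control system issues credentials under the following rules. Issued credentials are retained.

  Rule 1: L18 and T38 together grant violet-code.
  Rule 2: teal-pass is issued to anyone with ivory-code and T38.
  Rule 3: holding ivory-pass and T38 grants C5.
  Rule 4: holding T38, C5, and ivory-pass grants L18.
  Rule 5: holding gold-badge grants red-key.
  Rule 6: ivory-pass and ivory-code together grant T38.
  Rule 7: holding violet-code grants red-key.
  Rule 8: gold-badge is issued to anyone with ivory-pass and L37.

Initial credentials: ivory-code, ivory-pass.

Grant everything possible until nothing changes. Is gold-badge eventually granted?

gold-badge would need ivory-pass and L37 (Rule 8), but L37 is never granted.

No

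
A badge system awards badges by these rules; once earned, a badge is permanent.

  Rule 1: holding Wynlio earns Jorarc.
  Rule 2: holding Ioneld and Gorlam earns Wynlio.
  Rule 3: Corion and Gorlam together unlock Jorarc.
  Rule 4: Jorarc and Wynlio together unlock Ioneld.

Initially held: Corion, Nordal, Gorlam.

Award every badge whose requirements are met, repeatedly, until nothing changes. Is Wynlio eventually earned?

Wynlio would need Ioneld and Gorlam (Rule 2), but Ioneld is never earned.

No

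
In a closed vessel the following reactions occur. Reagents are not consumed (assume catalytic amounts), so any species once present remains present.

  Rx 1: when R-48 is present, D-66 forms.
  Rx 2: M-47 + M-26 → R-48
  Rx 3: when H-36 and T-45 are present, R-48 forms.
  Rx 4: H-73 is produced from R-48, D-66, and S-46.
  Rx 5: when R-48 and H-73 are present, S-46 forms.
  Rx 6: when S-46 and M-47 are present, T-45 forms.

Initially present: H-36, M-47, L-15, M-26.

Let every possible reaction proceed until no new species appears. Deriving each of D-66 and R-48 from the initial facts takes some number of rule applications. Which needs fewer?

R-48: M-47 and M-26 present → R-48 forms (Rx 2). [1 rule application]
D-66: M-47 and M-26 present → R-48 forms (Rx 2). R-48 present → D-66 forms (Rx 1). [2 rule applications]
R-48 needs fewer.

R-48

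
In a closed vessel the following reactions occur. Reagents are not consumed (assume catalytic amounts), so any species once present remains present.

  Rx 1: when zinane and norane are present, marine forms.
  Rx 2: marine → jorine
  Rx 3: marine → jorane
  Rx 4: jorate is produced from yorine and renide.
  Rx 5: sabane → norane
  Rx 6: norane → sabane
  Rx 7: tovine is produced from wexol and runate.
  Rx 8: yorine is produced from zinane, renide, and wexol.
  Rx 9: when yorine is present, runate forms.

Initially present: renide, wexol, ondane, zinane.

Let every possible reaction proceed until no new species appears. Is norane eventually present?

norane would need sabane (Rx 5), but sabane never forms.

No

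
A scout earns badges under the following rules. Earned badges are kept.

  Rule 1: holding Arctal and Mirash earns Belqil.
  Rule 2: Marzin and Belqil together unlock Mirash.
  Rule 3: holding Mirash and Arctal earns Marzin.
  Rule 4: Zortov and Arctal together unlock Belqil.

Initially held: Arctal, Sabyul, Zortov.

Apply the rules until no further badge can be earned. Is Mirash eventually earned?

Mirash would need Marzin and Belqil (Rule 2), but Marzin is never earned.

No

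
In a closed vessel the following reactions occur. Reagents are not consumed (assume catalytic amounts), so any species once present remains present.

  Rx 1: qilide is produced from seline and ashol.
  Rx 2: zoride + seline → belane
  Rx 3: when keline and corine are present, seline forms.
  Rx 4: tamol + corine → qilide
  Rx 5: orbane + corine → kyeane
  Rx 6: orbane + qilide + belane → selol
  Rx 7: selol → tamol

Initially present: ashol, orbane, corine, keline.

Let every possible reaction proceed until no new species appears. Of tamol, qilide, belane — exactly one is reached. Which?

keline and corine present → seline forms (Rx 3).
seline and ashol present → qilide forms (Rx 1).
belane would need zoride and seline (Rx 2), but zoride never forms. tamol would need selol (Rx 7), but selol never forms.

qilide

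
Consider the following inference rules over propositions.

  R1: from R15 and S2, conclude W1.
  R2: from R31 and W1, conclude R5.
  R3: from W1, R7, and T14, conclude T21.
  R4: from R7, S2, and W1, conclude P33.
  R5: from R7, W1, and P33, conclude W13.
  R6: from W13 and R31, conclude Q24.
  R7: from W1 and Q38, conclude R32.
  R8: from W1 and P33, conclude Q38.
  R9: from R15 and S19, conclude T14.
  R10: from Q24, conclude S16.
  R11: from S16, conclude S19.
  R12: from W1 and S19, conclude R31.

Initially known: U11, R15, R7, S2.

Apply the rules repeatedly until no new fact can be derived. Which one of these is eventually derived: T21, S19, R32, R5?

R32

From R15 and S2, R1 gives W1.
R7, S2, and W1 hold, so P33 follows (R4).
W1 and P33 hold, so Q38 follows (R8).
W1 and Q38 hold, so R32 follows (R7).
R5 would need R31 and W1 (R2), but R31 is never established. S19 would need S16 (R11), but S16 is never established. T21 would need W1, R7, and T14 (R3), but T14 is never established.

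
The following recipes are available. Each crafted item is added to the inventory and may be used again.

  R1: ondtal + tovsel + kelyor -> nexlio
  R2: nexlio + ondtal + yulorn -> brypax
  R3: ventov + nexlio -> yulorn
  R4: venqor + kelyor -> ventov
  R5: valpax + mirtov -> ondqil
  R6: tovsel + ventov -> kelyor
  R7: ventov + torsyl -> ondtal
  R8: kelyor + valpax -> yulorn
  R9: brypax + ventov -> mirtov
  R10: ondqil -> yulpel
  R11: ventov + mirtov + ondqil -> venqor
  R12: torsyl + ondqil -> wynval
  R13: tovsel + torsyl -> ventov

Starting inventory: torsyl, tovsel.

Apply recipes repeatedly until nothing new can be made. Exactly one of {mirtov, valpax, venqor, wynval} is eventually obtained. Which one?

tovsel + torsyl -> ventov (R13).
Using R7, ventov and torsyl make ondtal.
Using R6, tovsel and ventov make kelyor.
Using R1, ondtal, tovsel, and kelyor make nexlio.
ventov + nexlio -> yulorn (R3).
nexlio + ondtal + yulorn -> brypax (R2).
Using R9, brypax and ventov make mirtov.
wynval would need torsyl and ondqil (R12), but ondqil is never obtained. venqor would need ventov, mirtov, and ondqil (R11), but ondqil is never obtained. No rule produces valpax, and it is not given.

mirtov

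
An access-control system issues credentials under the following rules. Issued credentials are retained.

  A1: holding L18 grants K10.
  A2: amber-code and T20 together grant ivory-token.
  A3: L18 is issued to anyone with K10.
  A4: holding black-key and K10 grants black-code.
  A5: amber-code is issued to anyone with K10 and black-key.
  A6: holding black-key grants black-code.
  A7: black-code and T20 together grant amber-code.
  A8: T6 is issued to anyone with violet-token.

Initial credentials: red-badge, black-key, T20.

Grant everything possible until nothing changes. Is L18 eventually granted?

L18 would need K10 (A3), but K10 is never granted.

No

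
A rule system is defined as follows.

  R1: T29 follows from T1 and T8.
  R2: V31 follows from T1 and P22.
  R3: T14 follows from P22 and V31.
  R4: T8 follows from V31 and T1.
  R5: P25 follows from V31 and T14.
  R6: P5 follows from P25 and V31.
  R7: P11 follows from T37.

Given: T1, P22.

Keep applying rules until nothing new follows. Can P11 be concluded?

P11 would need T37 (R7), but T37 is never established.

No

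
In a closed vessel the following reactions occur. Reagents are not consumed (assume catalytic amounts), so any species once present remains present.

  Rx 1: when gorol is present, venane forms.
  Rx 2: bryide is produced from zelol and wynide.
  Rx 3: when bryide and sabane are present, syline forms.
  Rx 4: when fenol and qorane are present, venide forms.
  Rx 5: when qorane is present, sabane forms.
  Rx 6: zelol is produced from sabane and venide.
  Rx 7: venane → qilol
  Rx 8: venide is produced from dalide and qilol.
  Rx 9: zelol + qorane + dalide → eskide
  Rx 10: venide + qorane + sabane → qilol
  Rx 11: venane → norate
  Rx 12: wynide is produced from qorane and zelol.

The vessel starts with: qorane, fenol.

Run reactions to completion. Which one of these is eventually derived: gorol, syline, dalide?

syline

fenol and qorane present → venide forms (Rx 4).
qorane present → sabane forms (Rx 5).
sabane and venide present → zelol forms (Rx 6).
qorane and zelol present → wynide forms (Rx 12).
zelol and wynide present → bryide forms (Rx 2).
bryide and sabane present → syline forms (Rx 3).
No rule produces gorol, and it is not given. No rule produces dalide, and it is not given.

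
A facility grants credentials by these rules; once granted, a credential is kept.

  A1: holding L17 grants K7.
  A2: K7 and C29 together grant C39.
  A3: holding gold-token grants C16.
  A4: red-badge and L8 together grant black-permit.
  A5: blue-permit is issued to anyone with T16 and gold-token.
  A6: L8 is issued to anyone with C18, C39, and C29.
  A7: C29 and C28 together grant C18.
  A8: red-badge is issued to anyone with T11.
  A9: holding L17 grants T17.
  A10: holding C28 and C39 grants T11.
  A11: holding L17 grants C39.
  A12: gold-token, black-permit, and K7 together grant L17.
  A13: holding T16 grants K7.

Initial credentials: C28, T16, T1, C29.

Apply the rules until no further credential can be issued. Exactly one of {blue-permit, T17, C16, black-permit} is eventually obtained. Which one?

black-permit

Holding C29 and C28 grants C18 (A7).
Holding T16 grants K7 (A13).
Holding K7 and C29 grants C39 (A2).
Holding C18, C39, and C29 grants L8 (A6).
Holding C28 and C39 grants T11 (A10).
Holding T11 grants red-badge (A8).
Holding red-badge and L8 grants black-permit (A4).
blue-permit would need T16 and gold-token (A5), but gold-token is never granted. T17 would need L17 (A9), but L17 is never granted. C16 would need gold-token (A3), but gold-token is never granted.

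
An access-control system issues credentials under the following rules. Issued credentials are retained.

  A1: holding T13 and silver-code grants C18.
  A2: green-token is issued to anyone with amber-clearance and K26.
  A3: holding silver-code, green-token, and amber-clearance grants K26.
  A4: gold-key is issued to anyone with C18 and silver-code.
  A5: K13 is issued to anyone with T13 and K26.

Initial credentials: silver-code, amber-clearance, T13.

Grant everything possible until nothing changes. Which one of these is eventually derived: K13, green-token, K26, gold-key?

Holding T13 and silver-code grants C18 (A1).
Holding C18 and silver-code grants gold-key (A4).
K13 would need T13 and K26 (A5), but K26 is never granted. green-token would need amber-clearance and K26 (A2), but K26 is never granted. K26 would need silver-code, green-token, and amber-clearance (A3), but green-token is never granted.

gold-key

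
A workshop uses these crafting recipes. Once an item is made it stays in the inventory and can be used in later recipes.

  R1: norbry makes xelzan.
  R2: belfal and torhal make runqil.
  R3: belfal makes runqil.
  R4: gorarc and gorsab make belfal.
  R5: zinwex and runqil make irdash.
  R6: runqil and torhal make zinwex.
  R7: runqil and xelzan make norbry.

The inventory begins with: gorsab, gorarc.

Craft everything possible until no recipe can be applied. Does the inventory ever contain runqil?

Yes

Using R4, gorarc and gorsab make belfal.
Using R3, belfal makes runqil.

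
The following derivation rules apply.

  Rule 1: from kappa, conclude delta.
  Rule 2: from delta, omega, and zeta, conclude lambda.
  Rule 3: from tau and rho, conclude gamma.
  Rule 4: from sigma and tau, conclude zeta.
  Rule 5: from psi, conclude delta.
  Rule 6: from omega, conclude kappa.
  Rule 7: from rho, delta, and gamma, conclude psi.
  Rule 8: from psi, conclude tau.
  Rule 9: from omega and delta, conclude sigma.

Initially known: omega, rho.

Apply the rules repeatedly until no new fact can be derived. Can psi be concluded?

No

psi would need rho, delta, and gamma (Rule 7), but gamma is never established.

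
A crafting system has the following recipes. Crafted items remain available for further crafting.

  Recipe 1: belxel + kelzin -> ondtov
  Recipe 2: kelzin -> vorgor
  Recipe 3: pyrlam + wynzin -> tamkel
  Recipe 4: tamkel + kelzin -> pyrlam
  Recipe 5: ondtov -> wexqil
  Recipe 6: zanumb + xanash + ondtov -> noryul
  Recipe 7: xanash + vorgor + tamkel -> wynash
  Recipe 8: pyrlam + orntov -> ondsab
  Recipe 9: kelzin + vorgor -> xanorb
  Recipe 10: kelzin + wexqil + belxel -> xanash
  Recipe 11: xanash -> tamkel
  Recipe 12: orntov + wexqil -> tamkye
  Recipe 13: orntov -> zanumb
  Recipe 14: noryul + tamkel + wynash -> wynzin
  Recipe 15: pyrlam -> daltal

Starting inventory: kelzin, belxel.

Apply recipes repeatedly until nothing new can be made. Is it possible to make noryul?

No

noryul would need zanumb, xanash, and ondtov (Recipe 6), but zanumb is never obtained.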